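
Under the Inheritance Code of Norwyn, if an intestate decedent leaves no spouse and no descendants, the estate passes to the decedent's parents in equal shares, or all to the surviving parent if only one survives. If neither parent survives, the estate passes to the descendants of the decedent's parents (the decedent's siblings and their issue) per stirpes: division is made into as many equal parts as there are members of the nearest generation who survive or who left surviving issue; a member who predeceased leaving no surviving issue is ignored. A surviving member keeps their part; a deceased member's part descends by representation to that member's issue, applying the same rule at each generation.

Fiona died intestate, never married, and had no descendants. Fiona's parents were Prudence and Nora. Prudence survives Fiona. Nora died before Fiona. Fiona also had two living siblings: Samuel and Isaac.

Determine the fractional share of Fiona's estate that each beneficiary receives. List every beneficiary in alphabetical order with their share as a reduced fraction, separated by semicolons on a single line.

Prudence 1

Only one parent, Prudence, survives, so Prudence takes the entire estate. The siblings take nothing because a surviving parent has priority.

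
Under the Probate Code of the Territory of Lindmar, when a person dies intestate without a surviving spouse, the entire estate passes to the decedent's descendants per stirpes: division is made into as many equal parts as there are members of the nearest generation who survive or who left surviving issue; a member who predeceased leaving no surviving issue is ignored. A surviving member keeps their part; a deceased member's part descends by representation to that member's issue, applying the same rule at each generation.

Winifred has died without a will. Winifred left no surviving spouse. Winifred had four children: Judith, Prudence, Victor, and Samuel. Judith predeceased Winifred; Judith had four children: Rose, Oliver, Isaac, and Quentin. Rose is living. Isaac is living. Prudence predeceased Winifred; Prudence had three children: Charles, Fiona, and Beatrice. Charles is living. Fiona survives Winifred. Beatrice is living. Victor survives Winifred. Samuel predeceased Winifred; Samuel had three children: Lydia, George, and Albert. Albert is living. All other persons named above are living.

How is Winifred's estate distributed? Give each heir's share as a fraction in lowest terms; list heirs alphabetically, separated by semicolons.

Albert 1/12; Beatrice 1/12; Charles 1/12; Fiona 1/12; George 1/12; Isaac 1/16; Lydia 1/12; Oliver 1/16; Quentin 1/16; Rose 1/16; Victor 1/4

There is no surviving spouse, so the entire estate passes to Winifred's descendants per stirpes.
The estate is divided into 4 equal shares of 1/4 among Judith, Prudence, Victor, Samuel.
Judith predeceased; the 1/4 allotted to Judith's branch passes to Judith's issue by representation.
The 1/4 is divided into 4 equal shares of 1/16 among Rose, Oliver, Isaac, Quentin.
Rose is living and takes 1/16.
Oliver is living and takes 1/16.
Isaac is living and takes 1/16.
Quentin is living and takes 1/16.
Prudence predeceased; the 1/4 allotted to Prudence's branch passes to Prudence's issue by representation.
The 1/4 is divided into 3 equal shares of 1/12 among Charles, Fiona, Beatrice.
Charles is living and takes 1/12.
Fiona is living and takes 1/12.
Beatrice is living and takes 1/12.
Victor is living and takes 1/4.
Samuel predeceased; the 1/4 allotted to Samuel's branch passes to Samuel's issue by representation.
The 1/4 is divided into 3 equal shares of 1/12 among Lydia, George, Albert.
Lydia is living and takes 1/12.
George is living and takes 1/12.
Albert is living and takes 1/12.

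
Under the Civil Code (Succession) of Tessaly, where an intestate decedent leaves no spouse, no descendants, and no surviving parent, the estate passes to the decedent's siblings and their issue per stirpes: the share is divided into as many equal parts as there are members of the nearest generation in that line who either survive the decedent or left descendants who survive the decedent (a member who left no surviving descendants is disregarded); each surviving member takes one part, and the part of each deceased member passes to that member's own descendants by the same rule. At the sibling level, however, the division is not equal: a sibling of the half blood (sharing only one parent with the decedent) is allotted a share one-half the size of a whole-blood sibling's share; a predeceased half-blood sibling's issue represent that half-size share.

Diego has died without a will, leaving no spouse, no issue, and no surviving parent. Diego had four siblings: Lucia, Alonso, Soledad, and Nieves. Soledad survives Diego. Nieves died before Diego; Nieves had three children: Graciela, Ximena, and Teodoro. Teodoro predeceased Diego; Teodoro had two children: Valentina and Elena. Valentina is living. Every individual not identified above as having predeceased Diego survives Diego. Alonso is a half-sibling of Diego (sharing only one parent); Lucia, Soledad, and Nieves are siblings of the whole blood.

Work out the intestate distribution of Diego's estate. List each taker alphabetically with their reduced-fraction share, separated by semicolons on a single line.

Alonso 1/7; Elena 1/21; Graciela 2/21; Lucia 2/7; Soledad 2/7; Valentina 1/21; Ximena 2/21

No spouse, descendants, or parent survives, so the estate passes to Diego's siblings per stirpes.
Half-blood siblings count for one-half the weight of whole-blood siblings at the initial division.
Dividing 1 in proportion to weights (total weight 7/2): Lucia (weight 1) → 2/7; Alonso (weight 1/2) → 1/7; Soledad (weight 1) → 2/7; Nieves (weight 1) → 2/7.
Lucia is living and takes 2/7.
Alonso is living and takes 1/7.
Soledad is living and takes 2/7.
Nieves predeceased; the 2/7 allotted to Nieves's branch passes to Nieves's issue by representation.
The 2/7 is divided into 3 equal shares of 2/21 among Graciela, Ximena, Teodoro.
Graciela is living and takes 2/21.
Ximena is living and takes 2/21.
Teodoro predeceased; the 2/21 allotted to Teodoro's branch passes to Teodoro's issue by representation.
The 2/21 is divided into 2 equal shares of 1/21 among Valentina, Elena.
Valentina is living and takes 1/21.
Elena is living and takes 1/21.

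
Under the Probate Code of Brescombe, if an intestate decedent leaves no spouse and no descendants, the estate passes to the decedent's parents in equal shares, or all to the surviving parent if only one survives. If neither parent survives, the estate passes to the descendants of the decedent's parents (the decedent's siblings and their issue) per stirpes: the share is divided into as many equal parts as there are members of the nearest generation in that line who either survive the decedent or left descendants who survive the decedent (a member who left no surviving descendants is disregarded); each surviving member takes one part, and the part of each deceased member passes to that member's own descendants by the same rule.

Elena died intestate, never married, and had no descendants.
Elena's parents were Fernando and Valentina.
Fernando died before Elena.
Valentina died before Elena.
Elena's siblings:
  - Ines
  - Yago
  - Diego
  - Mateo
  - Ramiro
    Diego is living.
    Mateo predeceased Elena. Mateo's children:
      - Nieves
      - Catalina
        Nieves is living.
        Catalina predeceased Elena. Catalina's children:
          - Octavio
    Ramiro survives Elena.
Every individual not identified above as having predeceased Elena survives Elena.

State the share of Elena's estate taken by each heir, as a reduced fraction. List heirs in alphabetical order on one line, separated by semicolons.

Diego 1/5; Ines 1/5; Nieves 1/10; Octavio 1/10; Ramiro 1/5; Yago 1/5

Neither parent survives and there are no descendants, so the estate passes to Elena's siblings and their issue per stirpes.
The estate is divided into 5 equal shares of 1/5 among Ines, Yago, Diego, Mateo, Ramiro.
Ines is living and takes 1/5.
Yago is living and takes 1/5.
Diego is living and takes 1/5.
Mateo predeceased; the 1/5 allotted to Mateo's branch passes to Mateo's issue by representation.
The 1/5 is divided into 2 equal shares of 1/10 among Nieves, Catalina.
Nieves is living and takes 1/10.
Catalina predeceased; the 1/10 allotted to Catalina's branch passes to Catalina's issue by representation.
Octavio is the sole taker at this level and receives the full 1/10.
Ramiro is living and takes 1/5.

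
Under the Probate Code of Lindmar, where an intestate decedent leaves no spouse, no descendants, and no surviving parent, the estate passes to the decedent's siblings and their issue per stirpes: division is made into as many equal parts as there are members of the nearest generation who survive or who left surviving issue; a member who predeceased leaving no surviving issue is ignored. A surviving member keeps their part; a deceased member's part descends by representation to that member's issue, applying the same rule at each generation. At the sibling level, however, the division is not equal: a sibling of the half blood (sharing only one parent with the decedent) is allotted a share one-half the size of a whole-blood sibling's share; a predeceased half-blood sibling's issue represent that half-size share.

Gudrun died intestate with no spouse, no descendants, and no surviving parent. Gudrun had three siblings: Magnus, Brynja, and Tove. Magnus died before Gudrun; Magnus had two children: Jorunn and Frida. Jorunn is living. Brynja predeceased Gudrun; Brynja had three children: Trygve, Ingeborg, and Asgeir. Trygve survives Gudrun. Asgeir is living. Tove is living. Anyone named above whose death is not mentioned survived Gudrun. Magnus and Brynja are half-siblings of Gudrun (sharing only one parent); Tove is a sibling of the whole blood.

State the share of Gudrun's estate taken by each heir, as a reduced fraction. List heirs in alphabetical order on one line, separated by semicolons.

No spouse, descendants, or parent survives, so the estate passes to Gudrun's siblings per stirpes.
Half-blood siblings count for one-half the weight of whole-blood siblings at the initial division.
Dividing 1 in proportion to weights (total weight 2): Magnus (weight 1/2) → 1/4; Brynja (weight 1/2) → 1/4; Tove (weight 1) → 1/2.
Magnus predeceased; the 1/4 allotted to Magnus's branch passes to Magnus's issue by representation.
The 1/4 is divided into 2 equal shares of 1/8 among Jorunn, Frida.
Jorunn is living and takes 1/8.
Frida is living and takes 1/8.
Brynja predeceased; the 1/4 allotted to Brynja's branch passes to Brynja's issue by representation.
The 1/4 is divided into 3 equal shares of 1/12 among Trygve, Ingeborg, Asgeir.
Trygve is living and takes 1/12.
Ingeborg is living and takes 1/12.
Asgeir is living and takes 1/12.
Tove is living and takes 1/2.

Asgeir 1/12; Frida 1/8; Ingeborg 1/12; Jorunn 1/8; Tove 1/2; Trygve 1/12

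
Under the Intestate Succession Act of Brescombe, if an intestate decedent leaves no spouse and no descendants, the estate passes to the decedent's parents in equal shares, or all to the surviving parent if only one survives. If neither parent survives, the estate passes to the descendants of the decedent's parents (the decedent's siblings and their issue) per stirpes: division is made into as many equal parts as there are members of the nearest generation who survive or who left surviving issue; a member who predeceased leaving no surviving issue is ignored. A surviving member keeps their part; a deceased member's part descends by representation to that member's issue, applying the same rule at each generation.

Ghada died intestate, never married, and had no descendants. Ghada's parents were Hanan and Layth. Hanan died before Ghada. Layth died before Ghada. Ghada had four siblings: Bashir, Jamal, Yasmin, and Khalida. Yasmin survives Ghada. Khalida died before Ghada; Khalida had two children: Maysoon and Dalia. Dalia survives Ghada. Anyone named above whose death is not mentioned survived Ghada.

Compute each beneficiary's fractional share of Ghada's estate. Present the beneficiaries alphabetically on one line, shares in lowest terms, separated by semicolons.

Neither parent survives and there are no descendants, so the estate passes to Ghada's siblings and their issue per stirpes.
The estate is divided into 4 equal shares of 1/4 among Bashir, Jamal, Yasmin, Khalida.
Bashir is living and takes 1/4.
Jamal is living and takes 1/4.
Yasmin is living and takes 1/4.
Khalida predeceased; the 1/4 allotted to Khalida's branch passes to Khalida's issue by representation.
The 1/4 is divided into 2 equal shares of 1/8 among Maysoon, Dalia.
Maysoon is living and takes 1/8.
Dalia is living and takes 1/8.

Bashir 1/4; Dalia 1/8; Jamal 1/4; Maysoon 1/8; Yasmin 1/4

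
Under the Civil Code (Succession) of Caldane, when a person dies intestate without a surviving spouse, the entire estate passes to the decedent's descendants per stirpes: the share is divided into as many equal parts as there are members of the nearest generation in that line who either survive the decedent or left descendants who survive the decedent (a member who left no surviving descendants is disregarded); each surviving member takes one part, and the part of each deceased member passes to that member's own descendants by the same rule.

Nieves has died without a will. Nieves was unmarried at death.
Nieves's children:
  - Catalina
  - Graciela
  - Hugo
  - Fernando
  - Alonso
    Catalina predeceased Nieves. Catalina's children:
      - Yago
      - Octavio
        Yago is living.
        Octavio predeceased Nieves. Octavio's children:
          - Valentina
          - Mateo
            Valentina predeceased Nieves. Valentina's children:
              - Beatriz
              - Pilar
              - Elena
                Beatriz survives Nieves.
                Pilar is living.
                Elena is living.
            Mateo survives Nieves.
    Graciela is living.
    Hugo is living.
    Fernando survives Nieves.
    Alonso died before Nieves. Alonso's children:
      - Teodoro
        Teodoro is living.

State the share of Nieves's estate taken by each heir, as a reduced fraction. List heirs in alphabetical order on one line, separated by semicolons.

There is no surviving spouse, so the entire estate passes to Nieves's descendants per stirpes.
The estate is divided into 5 equal shares of 1/5 among Catalina, Graciela, Hugo, Fernando, Alonso.
Catalina predeceased; the 1/5 allotted to Catalina's branch passes to Catalina's issue by representation.
The 1/5 is divided into 2 equal shares of 1/10 among Yago, Octavio.
Yago is living and takes 1/10.
Octavio predeceased; the 1/10 allotted to Octavio's branch passes to Octavio's issue by representation.
The 1/10 is divided into 2 equal shares of 1/20 among Valentina, Mateo.
Valentina predeceased; the 1/20 allotted to Valentina's branch passes to Valentina's issue by representation.
The 1/20 is divided into 3 equal shares of 1/60 among Beatriz, Pilar, Elena.
Beatriz is living and takes 1/60.
Pilar is living and takes 1/60.
Elena is living and takes 1/60.
Mateo is living and takes 1/20.
Graciela is living and takes 1/5.
Hugo is living and takes 1/5.
Fernando is living and takes 1/5.
Alonso predeceased; the 1/5 allotted to Alonso's branch passes to Alonso's issue by representation.
Teodoro is the sole taker at this level and receives the full 1/5.

Beatriz 1/60; Elena 1/60; Fernando 1/5; Graciela 1/5; Hugo 1/5; Mateo 1/20; Pilar 1/60; Teodoro 1/5; Yago 1/10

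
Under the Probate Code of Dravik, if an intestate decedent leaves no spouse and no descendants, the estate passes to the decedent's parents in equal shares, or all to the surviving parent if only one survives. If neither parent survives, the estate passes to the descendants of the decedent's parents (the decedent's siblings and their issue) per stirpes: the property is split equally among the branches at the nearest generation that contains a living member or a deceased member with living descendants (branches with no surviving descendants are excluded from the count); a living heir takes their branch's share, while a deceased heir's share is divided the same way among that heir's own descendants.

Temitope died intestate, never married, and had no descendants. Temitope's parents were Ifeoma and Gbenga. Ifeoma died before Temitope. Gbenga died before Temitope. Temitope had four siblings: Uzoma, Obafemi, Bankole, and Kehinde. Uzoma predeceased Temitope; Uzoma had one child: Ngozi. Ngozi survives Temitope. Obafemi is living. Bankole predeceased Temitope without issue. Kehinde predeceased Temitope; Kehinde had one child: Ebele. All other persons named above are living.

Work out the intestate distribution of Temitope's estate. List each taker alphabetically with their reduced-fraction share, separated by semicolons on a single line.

Ebele 1/3; Ngozi 1/3; Obafemi 1/3

Neither parent survives and there are no descendants, so the estate passes to Temitope's siblings and their issue per stirpes.
Bankole left no surviving issue, so that branch lapses and is disregarded.
The estate is divided into 3 equal shares of 1/3 among Uzoma, Obafemi, Kehinde.
Uzoma predeceased; the 1/3 allotted to Uzoma's branch passes to Uzoma's issue by representation.
Ngozi is the sole taker at this level and receives the full 1/3.
Obafemi is living and takes 1/3.
Kehinde predeceased; the 1/3 allotted to Kehinde's branch passes to Kehinde's issue by representation.
Ebele is the sole taker at this level and receives the full 1/3.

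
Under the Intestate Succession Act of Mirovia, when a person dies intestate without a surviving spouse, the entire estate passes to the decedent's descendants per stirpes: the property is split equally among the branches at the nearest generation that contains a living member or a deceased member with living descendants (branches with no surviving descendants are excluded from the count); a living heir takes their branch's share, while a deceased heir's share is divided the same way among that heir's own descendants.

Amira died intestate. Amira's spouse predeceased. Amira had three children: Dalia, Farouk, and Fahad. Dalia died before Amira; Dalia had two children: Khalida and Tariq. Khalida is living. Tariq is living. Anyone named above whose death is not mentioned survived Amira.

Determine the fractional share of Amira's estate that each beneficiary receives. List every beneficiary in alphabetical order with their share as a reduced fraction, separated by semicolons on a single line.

Fahad 1/3; Farouk 1/3; Khalida 1/6; Tariq 1/6

There is no surviving spouse, so the entire estate passes to Amira's descendants per stirpes.
The estate is divided into 3 equal shares of 1/3 among Dalia, Farouk, Fahad.
Dalia predeceased; the 1/3 allotted to Dalia's branch passes to Dalia's issue by representation.
The 1/3 is divided into 2 equal shares of 1/6 among Khalida, Tariq.
Khalida is living and takes 1/6.
Tariq is living and takes 1/6.
Farouk is living and takes 1/3.
Fahad is living and takes 1/3.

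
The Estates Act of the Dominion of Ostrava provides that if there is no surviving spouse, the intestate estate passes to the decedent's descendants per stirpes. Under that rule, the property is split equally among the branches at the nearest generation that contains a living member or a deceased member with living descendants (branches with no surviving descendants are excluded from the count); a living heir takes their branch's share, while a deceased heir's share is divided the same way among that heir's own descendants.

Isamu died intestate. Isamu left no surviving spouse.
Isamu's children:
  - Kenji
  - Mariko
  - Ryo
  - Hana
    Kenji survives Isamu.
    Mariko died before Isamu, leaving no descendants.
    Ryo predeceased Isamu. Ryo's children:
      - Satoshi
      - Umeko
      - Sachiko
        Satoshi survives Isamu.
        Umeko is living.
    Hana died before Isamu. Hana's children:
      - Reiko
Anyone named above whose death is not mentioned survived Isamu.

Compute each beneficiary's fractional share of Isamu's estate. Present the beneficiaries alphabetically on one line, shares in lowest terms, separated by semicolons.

Kenji 1/3; Reiko 1/3; Sachiko 1/9; Satoshi 1/9; Umeko 1/9

There is no surviving spouse, so the entire estate passes to Isamu's descendants per stirpes.
Mariko left no surviving issue, so that branch lapses and is disregarded.
The estate is divided into 3 equal shares of 1/3 among Kenji, Ryo, Hana.
Kenji is living and takes 1/3.
Ryo predeceased; the 1/3 allotted to Ryo's branch passes to Ryo's issue by representation.
The 1/3 is divided into 3 equal shares of 1/9 among Satoshi, Umeko, Sachiko.
Satoshi is living and takes 1/9.
Umeko is living and takes 1/9.
Sachiko is living and takes 1/9.
Hana predeceased; the 1/3 allotted to Hana's branch passes to Hana's issue by representation.
Reiko is the sole taker at this level and receives the full 1/3.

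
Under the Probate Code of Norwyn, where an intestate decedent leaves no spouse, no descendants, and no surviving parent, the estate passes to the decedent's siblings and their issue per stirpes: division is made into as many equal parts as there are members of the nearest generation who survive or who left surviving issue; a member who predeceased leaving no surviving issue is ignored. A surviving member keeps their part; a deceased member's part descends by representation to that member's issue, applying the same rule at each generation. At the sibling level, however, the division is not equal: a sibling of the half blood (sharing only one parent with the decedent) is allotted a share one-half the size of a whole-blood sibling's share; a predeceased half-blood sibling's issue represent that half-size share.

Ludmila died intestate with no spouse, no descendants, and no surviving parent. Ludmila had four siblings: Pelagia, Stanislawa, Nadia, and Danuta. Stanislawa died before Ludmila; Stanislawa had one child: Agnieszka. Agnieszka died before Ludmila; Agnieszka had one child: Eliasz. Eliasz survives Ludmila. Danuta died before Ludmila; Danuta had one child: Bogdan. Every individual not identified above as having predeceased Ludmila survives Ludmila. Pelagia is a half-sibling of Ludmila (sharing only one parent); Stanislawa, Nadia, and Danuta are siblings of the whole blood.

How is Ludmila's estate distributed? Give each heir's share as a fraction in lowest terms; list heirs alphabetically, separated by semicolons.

No spouse, descendants, or parent survives, so the estate passes to Ludmila's siblings per stirpes.
Half-blood siblings count for one-half the weight of whole-blood siblings at the initial division.
Dividing 1 in proportion to weights (total weight 7/2): Pelagia (weight 1/2) → 1/7; Stanislawa (weight 1) → 2/7; Nadia (weight 1) → 2/7; Danuta (weight 1) → 2/7.
Pelagia is living and takes 1/7.
Stanislawa predeceased; the 2/7 allotted to Stanislawa's branch passes to Stanislawa's issue by representation.
Agnieszka's line is the sole branch at this level, so the full 2/7 passes to Agnieszka's issue by representation.
Eliasz is the sole taker at this level and receives the full 2/7.
Nadia is living and takes 2/7.
Danuta predeceased; the 2/7 allotted to Danuta's branch passes to Danuta's issue by representation.
Bogdan is the sole taker at this level and receives the full 2/7.

Bogdan 2/7; Eliasz 2/7; Nadia 2/7; Pelagia 1/7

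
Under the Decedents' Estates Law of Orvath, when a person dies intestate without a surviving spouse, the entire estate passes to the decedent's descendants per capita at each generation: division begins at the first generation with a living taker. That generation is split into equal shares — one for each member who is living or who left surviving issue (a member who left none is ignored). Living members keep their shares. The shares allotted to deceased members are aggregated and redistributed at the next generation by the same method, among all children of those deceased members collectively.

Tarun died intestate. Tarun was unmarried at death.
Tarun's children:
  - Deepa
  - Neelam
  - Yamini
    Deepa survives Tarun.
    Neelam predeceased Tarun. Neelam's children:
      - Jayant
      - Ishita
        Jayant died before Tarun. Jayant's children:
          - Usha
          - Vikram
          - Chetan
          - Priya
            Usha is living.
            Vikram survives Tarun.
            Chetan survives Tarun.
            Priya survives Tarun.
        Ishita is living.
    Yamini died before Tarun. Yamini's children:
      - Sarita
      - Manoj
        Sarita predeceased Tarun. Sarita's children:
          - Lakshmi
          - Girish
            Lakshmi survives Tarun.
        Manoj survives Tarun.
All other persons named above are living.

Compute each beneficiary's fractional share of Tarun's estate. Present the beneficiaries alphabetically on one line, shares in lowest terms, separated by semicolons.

There is no surviving spouse, so the entire estate passes to Tarun's descendants per capita at each generation.
At generation 1 (Deepa, Neelam, Yamini) there are 3 shares of (1)/3 = 1/3 each.
Living: Deepa — each takes 1/3.
Deceased: Neelam and Yamini. Their combined 2/3 is pooled and carried to generation 2.
At generation 2 (Jayant, Ishita, Sarita, Manoj) there are 4 shares of (2/3)/4 = 1/6 each.
Living: Ishita and Manoj — each takes 1/6.
Deceased: Jayant and Sarita. Their combined 1/3 is pooled and carried to generation 3.
At generation 3 (Usha, Vikram, Chetan, Priya, Lakshmi, Girish) there are 6 shares of (1/3)/6 = 1/18 each.
Living: Usha, Vikram, Chetan, Priya, Lakshmi, and Girish — each takes 1/18.

Chetan 1/18; Deepa 1/3; Girish 1/18; Ishita 1/6; Lakshmi 1/18; Manoj 1/6; Priya 1/18; Usha 1/18; Vikram 1/18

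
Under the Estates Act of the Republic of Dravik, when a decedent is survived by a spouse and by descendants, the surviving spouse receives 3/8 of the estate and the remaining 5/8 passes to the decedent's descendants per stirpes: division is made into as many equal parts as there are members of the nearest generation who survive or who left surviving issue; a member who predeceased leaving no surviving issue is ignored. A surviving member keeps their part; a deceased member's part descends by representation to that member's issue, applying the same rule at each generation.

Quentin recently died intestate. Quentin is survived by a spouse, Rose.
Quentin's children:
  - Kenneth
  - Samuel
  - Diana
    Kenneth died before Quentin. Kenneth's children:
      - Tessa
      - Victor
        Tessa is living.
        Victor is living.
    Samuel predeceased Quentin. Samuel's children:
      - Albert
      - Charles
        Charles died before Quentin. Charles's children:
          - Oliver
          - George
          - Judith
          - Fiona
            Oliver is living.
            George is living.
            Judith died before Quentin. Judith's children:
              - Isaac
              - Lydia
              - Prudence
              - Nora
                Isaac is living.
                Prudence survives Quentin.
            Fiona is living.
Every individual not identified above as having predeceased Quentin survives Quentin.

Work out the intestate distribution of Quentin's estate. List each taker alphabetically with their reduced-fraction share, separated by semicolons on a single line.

Albert 5/48; Diana 5/24; Fiona 5/192; George 5/192; Isaac 5/768; Lydia 5/768; Nora 5/768; Oliver 5/192; Prudence 5/768; Rose 3/8; Tessa 5/48; Victor 5/48

Rose, as surviving spouse, takes 3/8.
The remaining 5/8 passes to Quentin's descendants per stirpes.
The 5/8 is divided into 3 equal shares of 5/24 among Kenneth, Samuel, Diana.
Kenneth predeceased; the 5/24 allotted to Kenneth's branch passes to Kenneth's issue by representation.
The 5/24 is divided into 2 equal shares of 5/48 among Tessa, Victor.
Tessa is living and takes 5/48.
Victor is living and takes 5/48.
Samuel predeceased; the 5/24 allotted to Samuel's branch passes to Samuel's issue by representation.
The 5/24 is divided into 2 equal shares of 5/48 among Albert, Charles.
Albert is living and takes 5/48.
Charles predeceased; the 5/48 allotted to Charles's branch passes to Charles's issue by representation.
The 5/48 is divided into 4 equal shares of 5/192 among Oliver, George, Judith, Fiona.
Oliver is living and takes 5/192.
George is living and takes 5/192.
Judith predeceased; the 5/192 allotted to Judith's branch passes to Judith's issue by representation.
The 5/192 is divided into 4 equal shares of 5/768 among Isaac, Lydia, Prudence, Nora.
Isaac is living and takes 5/768.
Lydia is living and takes 5/768.
Prudence is living and takes 5/768.
Nora is living and takes 5/768.
Fiona is living and takes 5/192.
Diana is living and takes 5/24.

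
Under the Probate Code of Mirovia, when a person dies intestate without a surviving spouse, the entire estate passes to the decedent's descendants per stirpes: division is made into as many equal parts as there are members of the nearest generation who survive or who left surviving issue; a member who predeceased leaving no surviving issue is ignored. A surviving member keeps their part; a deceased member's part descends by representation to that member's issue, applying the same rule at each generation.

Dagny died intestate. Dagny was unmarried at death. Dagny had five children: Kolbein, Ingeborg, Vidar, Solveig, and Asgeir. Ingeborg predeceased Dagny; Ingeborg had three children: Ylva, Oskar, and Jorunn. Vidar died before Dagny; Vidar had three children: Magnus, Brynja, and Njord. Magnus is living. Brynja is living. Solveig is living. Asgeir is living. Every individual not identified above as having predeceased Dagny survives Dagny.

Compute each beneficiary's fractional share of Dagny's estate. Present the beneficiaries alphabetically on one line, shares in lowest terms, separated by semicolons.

Asgeir 1/5; Brynja 1/15; Jorunn 1/15; Kolbein 1/5; Magnus 1/15; Njord 1/15; Oskar 1/15; Solveig 1/5; Ylva 1/15

There is no surviving spouse, so the entire estate passes to Dagny's descendants per stirpes.
The estate is divided into 5 equal shares of 1/5 among Kolbein, Ingeborg, Vidar, Solveig, Asgeir.
Kolbein is living and takes 1/5.
Ingeborg predeceased; the 1/5 allotted to Ingeborg's branch passes to Ingeborg's issue by representation.
The 1/5 is divided into 3 equal shares of 1/15 among Ylva, Oskar, Jorunn.
Ylva is living and takes 1/15.
Oskar is living and takes 1/15.
Jorunn is living and takes 1/15.
Vidar predeceased; the 1/5 allotted to Vidar's branch passes to Vidar's issue by representation.
The 1/5 is divided into 3 equal shares of 1/15 among Magnus, Brynja, Njord.
Magnus is living and takes 1/15.
Brynja is living and takes 1/15.
Njord is living and takes 1/15.
Solveig is living and takes 1/5.
Asgeir is living and takes 1/5.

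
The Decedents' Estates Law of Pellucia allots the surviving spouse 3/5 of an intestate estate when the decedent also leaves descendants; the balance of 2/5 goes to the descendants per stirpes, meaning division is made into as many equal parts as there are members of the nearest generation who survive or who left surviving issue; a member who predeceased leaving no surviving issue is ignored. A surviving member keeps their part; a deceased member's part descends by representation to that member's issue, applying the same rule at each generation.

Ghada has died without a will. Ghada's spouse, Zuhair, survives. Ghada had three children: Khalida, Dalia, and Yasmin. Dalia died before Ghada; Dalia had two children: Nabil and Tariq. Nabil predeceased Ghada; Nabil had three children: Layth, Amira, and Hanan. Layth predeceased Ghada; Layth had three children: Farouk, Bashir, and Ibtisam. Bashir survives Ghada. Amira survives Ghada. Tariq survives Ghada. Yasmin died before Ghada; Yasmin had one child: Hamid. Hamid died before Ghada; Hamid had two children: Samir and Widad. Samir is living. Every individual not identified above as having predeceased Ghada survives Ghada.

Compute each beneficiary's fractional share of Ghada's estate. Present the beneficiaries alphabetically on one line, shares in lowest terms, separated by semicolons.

Zuhair, as surviving spouse, takes 3/5.
The remaining 2/5 passes to Ghada's descendants per stirpes.
The 2/5 is divided into 3 equal shares of 2/15 among Khalida, Dalia, Yasmin.
Khalida is living and takes 2/15.
Dalia predeceased; the 2/15 allotted to Dalia's branch passes to Dalia's issue by representation.
The 2/15 is divided into 2 equal shares of 1/15 among Nabil, Tariq.
Nabil predeceased; the 1/15 allotted to Nabil's branch passes to Nabil's issue by representation.
The 1/15 is divided into 3 equal shares of 1/45 among Layth, Amira, Hanan.
Layth predeceased; the 1/45 allotted to Layth's branch passes to Layth's issue by representation.
The 1/45 is divided into 3 equal shares of 1/135 among Farouk, Bashir, Ibtisam.
Farouk is living and takes 1/135.
Bashir is living and takes 1/135.
Ibtisam is living and takes 1/135.
Amira is living and takes 1/45.
Hanan is living and takes 1/45.
Tariq is living and takes 1/15.
Yasmin predeceased; the 2/15 allotted to Yasmin's branch passes to Yasmin's issue by representation.
Hamid's line is the sole branch at this level, so the full 2/15 passes to Hamid's issue by representation.
The 2/15 is divided into 2 equal shares of 1/15 among Samir, Widad.
Samir is living and takes 1/15.
Widad is living and takes 1/15.

Amira 1/45; Bashir 1/135; Farouk 1/135; Hanan 1/45; Ibtisam 1/135; Khalida 2/15; Samir 1/15; Tariq 1/15; Widad 1/15; Zuhair 3/5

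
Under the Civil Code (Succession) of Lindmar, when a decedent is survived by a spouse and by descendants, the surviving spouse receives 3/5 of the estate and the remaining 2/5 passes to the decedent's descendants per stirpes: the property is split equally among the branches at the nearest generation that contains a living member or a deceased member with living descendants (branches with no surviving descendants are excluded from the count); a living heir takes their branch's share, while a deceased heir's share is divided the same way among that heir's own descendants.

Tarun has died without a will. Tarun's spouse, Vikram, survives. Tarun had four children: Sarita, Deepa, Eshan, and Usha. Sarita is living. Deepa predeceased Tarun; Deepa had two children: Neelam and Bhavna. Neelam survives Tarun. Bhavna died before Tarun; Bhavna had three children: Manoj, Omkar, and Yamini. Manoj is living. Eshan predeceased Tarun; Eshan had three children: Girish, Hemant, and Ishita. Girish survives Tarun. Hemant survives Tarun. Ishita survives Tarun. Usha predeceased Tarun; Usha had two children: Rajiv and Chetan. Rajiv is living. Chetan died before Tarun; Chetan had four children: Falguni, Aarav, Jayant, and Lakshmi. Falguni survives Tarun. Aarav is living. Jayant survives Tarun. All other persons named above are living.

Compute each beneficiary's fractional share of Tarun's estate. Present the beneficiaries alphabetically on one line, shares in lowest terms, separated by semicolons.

Aarav 1/80; Falguni 1/80; Girish 1/30; Hemant 1/30; Ishita 1/30; Jayant 1/80; Lakshmi 1/80; Manoj 1/60; Neelam 1/20; Omkar 1/60; Rajiv 1/20; Sarita 1/10; Vikram 3/5; Yamini 1/60

Vikram, as surviving spouse, takes 3/5.
The remaining 2/5 passes to Tarun's descendants per stirpes.
The 2/5 is divided into 4 equal shares of 1/10 among Sarita, Deepa, Eshan, Usha.
Sarita is living and takes 1/10.
Deepa predeceased; the 1/10 allotted to Deepa's branch passes to Deepa's issue by representation.
The 1/10 is divided into 2 equal shares of 1/20 among Neelam, Bhavna.
Neelam is living and takes 1/20.
Bhavna predeceased; the 1/20 allotted to Bhavna's branch passes to Bhavna's issue by representation.
The 1/20 is divided into 3 equal shares of 1/60 among Manoj, Omkar, Yamini.
Manoj is living and takes 1/60.
Omkar is living and takes 1/60.
Yamini is living and takes 1/60.
Eshan predeceased; the 1/10 allotted to Eshan's branch passes to Eshan's issue by representation.
The 1/10 is divided into 3 equal shares of 1/30 among Girish, Hemant, Ishita.
Girish is living and takes 1/30.
Hemant is living and takes 1/30.
Ishita is living and takes 1/30.
Usha predeceased; the 1/10 allotted to Usha's branch passes to Usha's issue by representation.
The 1/10 is divided into 2 equal shares of 1/20 among Rajiv, Chetan.
Rajiv is living and takes 1/20.
Chetan predeceased; the 1/20 allotted to Chetan's branch passes to Chetan's issue by representation.
The 1/20 is divided into 4 equal shares of 1/80 among Falguni, Aarav, Jayant, Lakshmi.
Falguni is living and takes 1/80.
Aarav is living and takes 1/80.
Jayant is living and takes 1/80.
Lakshmi is living and takes 1/80.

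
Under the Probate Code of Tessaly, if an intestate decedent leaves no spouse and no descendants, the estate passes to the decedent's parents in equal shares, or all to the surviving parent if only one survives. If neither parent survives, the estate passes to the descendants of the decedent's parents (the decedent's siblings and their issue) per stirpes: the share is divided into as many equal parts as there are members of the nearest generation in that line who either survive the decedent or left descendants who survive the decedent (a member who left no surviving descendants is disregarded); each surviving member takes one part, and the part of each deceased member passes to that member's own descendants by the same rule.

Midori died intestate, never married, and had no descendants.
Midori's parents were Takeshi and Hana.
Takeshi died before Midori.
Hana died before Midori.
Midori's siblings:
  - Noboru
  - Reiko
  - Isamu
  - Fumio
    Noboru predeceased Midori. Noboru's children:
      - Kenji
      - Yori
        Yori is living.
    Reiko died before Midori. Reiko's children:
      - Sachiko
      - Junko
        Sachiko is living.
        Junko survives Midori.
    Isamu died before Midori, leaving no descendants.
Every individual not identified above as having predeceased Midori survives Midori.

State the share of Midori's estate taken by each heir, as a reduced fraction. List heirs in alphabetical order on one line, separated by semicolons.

Neither parent survives and there are no descendants, so the estate passes to Midori's siblings and their issue per stirpes.
Isamu left no surviving issue, so that branch lapses and is disregarded.
The estate is divided into 3 equal shares of 1/3 among Noboru, Reiko, Fumio.
Noboru predeceased; the 1/3 allotted to Noboru's branch passes to Noboru's issue by representation.
The 1/3 is divided into 2 equal shares of 1/6 among Kenji, Yori.
Kenji is living and takes 1/6.
Yori is living and takes 1/6.
Reiko predeceased; the 1/3 allotted to Reiko's branch passes to Reiko's issue by representation.
The 1/3 is divided into 2 equal shares of 1/6 among Sachiko, Junko.
Sachiko is living and takes 1/6.
Junko is living and takes 1/6.
Fumio is living and takes 1/3.

Fumio 1/3; Junko 1/6; Kenji 1/6; Sachiko 1/6; Yori 1/6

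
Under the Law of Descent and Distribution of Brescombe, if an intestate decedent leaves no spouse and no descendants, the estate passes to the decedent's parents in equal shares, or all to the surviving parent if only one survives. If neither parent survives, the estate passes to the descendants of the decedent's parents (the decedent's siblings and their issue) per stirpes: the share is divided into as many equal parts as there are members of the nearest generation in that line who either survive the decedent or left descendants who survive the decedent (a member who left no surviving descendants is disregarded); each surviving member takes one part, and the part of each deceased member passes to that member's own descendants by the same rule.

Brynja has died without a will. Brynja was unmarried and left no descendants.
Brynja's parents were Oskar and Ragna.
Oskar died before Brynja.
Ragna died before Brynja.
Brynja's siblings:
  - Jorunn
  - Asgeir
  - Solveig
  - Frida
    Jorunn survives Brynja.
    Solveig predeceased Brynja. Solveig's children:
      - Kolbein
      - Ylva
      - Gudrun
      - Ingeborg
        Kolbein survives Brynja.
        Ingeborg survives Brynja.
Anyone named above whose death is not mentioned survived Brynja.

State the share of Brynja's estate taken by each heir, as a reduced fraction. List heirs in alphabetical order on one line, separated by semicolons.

Neither parent survives and there are no descendants, so the estate passes to Brynja's siblings and their issue per stirpes.
The estate is divided into 4 equal shares of 1/4 among Jorunn, Asgeir, Solveig, Frida.
Jorunn is living and takes 1/4.
Asgeir is living and takes 1/4.
Solveig predeceased; the 1/4 allotted to Solveig's branch passes to Solveig's issue by representation.
The 1/4 is divided into 4 equal shares of 1/16 among Kolbein, Ylva, Gudrun, Ingeborg.
Kolbein is living and takes 1/16.
Ylva is living and takes 1/16.
Gudrun is living and takes 1/16.
Ingeborg is living and takes 1/16.
Frida is living and takes 1/4.

Asgeir 1/4; Frida 1/4; Gudrun 1/16; Ingeborg 1/16; Jorunn 1/4; Kolbein 1/16; Ylva 1/16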